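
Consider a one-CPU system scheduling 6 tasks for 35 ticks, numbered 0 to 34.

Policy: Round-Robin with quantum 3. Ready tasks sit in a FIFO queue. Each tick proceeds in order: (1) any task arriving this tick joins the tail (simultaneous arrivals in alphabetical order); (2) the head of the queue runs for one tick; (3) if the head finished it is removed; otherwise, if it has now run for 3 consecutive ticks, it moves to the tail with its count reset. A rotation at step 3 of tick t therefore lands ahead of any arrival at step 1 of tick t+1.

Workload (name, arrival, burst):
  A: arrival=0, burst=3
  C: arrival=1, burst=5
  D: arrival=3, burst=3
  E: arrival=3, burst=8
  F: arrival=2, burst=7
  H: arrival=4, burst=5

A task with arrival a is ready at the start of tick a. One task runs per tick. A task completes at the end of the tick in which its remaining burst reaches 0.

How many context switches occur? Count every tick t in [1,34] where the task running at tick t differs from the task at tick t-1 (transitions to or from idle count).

context switches = 12

t=0: queue=[A] q_used=0 → run A
t=1: queue=[A,C] q_used=1 → run A
t=2: queue=[A,C,F] q_used=2 → run A
t=3: queue=[C,F,D,E] q_used=0 → run C
t=4: queue=[C,F,D,E,H] q_used=1 → run C
t=5: queue=[C,F,D,E,H] q_used=2 → run C
t=6: queue=[F,D,E,H,C] q_used=0 → run F
t=7: queue=[F,D,E,H,C] q_used=1 → run F
t=8: queue=[F,D,E,H,C] q_used=2 → run F
t=9: queue=[D,E,H,C,F] q_used=0 → run D
t=10: queue=[D,E,H,C,F] q_used=1 → run D
t=11: queue=[D,E,H,C,F] q_used=2 → run D
t=12: queue=[E,H,C,F] q_used=0 → run E
t=13: queue=[E,H,C,F] q_used=1 → run E
t=14: queue=[E,H,C,F] q_used=2 → run E
t=15: queue=[H,C,F,E] q_used=0 → run H
t=16: queue=[H,C,F,E] q_used=1 → run H
t=17: queue=[H,C,F,E] q_used=2 → run H
t=18: queue=[C,F,E,H] q_used=0 → run C
t=19: queue=[C,F,E,H] q_used=1 → run C
t=20: queue=[F,E,H] q_used=0 → run F
t=21: queue=[F,E,H] q_used=1 → run F
t=22: queue=[F,E,H] q_used=2 → run F
t=23: queue=[E,H,F] q_used=0 → run E
t=24: queue=[E,H,F] q_used=1 → run E
t=25: queue=[E,H,F] q_used=2 → run E
t=26: queue=[H,F,E] q_used=0 → run H
t=27: queue=[H,F,E] q_used=1 → run H
t=28: queue=[F,E] q_used=0 → run F
t=29: queue=[E] q_used=0 → run E
t=30: queue=[E] q_used=1 → run E
t=31: (idle)
t=32: (idle)
t=33: (idle)
t=34: (idle)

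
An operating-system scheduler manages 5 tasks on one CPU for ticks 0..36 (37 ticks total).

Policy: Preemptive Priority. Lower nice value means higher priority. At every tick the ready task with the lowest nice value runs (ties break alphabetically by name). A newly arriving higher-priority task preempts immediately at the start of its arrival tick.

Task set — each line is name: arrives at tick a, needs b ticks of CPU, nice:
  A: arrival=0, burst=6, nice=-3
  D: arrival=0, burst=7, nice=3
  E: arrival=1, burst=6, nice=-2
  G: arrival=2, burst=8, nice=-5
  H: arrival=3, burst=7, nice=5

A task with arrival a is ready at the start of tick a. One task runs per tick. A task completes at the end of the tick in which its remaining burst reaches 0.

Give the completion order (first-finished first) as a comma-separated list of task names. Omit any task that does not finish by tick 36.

completion order = G, A, E, D, H

t=0: ready={A,D} → run A
t=1: ready={A,D,E} → run A
t=2: ready={A,D,E,G} → run G
t=3: ready={A,D,E,G,H} → run G
t=4: ready={A,D,E,G,H} → run G
t=5: ready={A,D,E,G,H} → run G
t=6: ready={A,D,E,G,H} → run G
t=7: ready={A,D,E,G,H} → run G
t=8: ready={A,D,E,G,H} → run G
t=9: ready={A,D,E,G,H} → run G
t=10: ready={A,D,E,H} → run A
t=11: ready={A,D,E,H} → run A
t=12: ready={A,D,E,H} → run A
t=13: ready={A,D,E,H} → run A
t=14: ready={D,E,H} → run E
t=15: ready={D,E,H} → run E
t=16: ready={D,E,H} → run E
t=17: ready={D,E,H} → run E
t=18: ready={D,E,H} → run E
t=19: ready={D,E,H} → run E
t=20: ready={D,H} → run D
t=21: ready={D,H} → run D
t=22: ready={D,H} → run D
t=23: ready={D,H} → run D
t=24: ready={D,H} → run D
t=25: ready={D,H} → run D
t=26: ready={D,H} → run D
t=27: ready={H} → run H
t=28: ready={H} → run H
t=29: ready={H} → run H
t=30: ready={H} → run H
t=31: ready={H} → run H
t=32: ready={H} → run H
t=33: ready={H} → run H
t=34: (idle)
t=35: (idle)
t=36: (idle)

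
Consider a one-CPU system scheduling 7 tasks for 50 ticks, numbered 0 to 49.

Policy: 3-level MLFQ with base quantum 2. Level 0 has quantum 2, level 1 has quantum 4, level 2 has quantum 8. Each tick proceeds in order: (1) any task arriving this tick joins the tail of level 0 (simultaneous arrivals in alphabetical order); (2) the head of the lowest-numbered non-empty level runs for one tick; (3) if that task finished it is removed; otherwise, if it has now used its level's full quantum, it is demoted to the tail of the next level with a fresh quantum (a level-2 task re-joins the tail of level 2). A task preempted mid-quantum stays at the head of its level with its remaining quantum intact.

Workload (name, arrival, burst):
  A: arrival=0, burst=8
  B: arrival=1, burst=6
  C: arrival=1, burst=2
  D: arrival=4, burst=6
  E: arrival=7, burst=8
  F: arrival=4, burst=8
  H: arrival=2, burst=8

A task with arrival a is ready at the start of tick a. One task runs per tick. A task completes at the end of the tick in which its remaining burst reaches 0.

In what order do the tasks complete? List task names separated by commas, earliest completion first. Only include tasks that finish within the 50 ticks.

completion order = C, B, D, A, H, F, E

t=0: L0/L1/L2 = A/-/- → run A
t=1: L0/L1/L2 = ABC/-/- → run A
t=2: L0/L1/L2 = BCH/A/- → run B
t=3: L0/L1/L2 = BCH/A/- → run B
t=4: L0/L1/L2 = CHDF/AB/- → run C
t=5: L0/L1/L2 = CHDF/AB/- → run C
t=6: L0/L1/L2 = HDF/AB/- → run H
t=7: L0/L1/L2 = HDFE/AB/- → run H
t=8: L0/L1/L2 = DFE/ABH/- → run D
t=9: L0/L1/L2 = DFE/ABH/- → run D
t=10: L0/L1/L2 = FE/ABHD/- → run F
t=11: L0/L1/L2 = FE/ABHD/- → run F
t=12: L0/L1/L2 = E/ABHDF/- → run E
t=13: L0/L1/L2 = E/ABHDF/- → run E
t=14: L0/L1/L2 = -/ABHDFE/- → run A
t=15: L0/L1/L2 = -/ABHDFE/- → run A
t=16: L0/L1/L2 = -/ABHDFE/- → run A
t=17: L0/L1/L2 = -/ABHDFE/- → run A
t=18: L0/L1/L2 = -/BHDFE/A → run B
t=19: L0/L1/L2 = -/BHDFE/A → run B
t=20: L0/L1/L2 = -/BHDFE/A → run B
t=21: L0/L1/L2 = -/BHDFE/A → run B
t=22: L0/L1/L2 = -/HDFE/A → run H
t=23: L0/L1/L2 = -/HDFE/A → run H
t=24: L0/L1/L2 = -/HDFE/A → run H
t=25: L0/L1/L2 = -/HDFE/A → run H
t=26: L0/L1/L2 = -/DFE/AH → run D
t=27: L0/L1/L2 = -/DFE/AH → run D
t=28: L0/L1/L2 = -/DFE/AH → run D
t=29: L0/L1/L2 = -/DFE/AH → run D
t=30: L0/L1/L2 = -/FE/AH → run F
t=31: L0/L1/L2 = -/FE/AH → run F
t=32: L0/L1/L2 = -/FE/AH → run F
t=33: L0/L1/L2 = -/FE/AH → run F
t=34: L0/L1/L2 = -/E/AHF → run E
t=35: L0/L1/L2 = -/E/AHF → run E
t=36: L0/L1/L2 = -/E/AHF → run E
t=37: L0/L1/L2 = -/E/AHF → run E
t=38: L0/L1/L2 = -/-/AHFE → run A
t=39: L0/L1/L2 = -/-/AHFE → run A
t=40: L0/L1/L2 = -/-/HFE → run H
t=41: L0/L1/L2 = -/-/HFE → run H
t=42: L0/L1/L2 = -/-/FE → run F
t=43: L0/L1/L2 = -/-/FE → run F
t=44: L0/L1/L2 = -/-/E → run E
t=45: L0/L1/L2 = -/-/E → run E
t=46: (idle)
t=47: (idle)
t=48: (idle)
t=49: (idle)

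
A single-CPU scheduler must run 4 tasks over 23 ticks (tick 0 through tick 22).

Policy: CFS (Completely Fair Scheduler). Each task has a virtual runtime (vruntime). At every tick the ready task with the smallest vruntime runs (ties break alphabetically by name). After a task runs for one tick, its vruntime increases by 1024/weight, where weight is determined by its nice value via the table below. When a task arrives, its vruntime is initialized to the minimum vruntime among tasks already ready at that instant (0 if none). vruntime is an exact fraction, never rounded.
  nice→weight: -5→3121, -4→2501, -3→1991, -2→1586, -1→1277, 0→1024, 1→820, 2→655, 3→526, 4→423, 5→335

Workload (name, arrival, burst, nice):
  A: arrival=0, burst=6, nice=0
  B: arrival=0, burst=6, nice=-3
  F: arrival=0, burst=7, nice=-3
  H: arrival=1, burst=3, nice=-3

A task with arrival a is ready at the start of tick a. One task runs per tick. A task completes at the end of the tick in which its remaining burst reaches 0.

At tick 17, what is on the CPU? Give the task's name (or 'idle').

t=0: vr[A=0 B=0 F=0] → run A
t=1: vr[A=1 B=0 F=0 H=0] → run B
t=2: vr[A=1 B=1024/1991 F=0 H=0] → run F
t=3: vr[A=1 B=1024/1991 F=1024/1991 H=0] → run H
t=4: vr[A=1 B=1024/1991 F=1024/1991 H=1024/1991] → run B
t=5: vr[A=1 B=2048/1991 F=1024/1991 H=1024/1991] → run F
t=6: vr[A=1 B=2048/1991 F=2048/1991 H=1024/1991] → run H
t=7: vr[A=1 B=2048/1991 F=2048/1991 H=2048/1991] → run A
t=8: vr[A=2 B=2048/1991 F=2048/1991 H=2048/1991] → run B
t=9: vr[A=2 B=3072/1991 F=2048/1991 H=2048/1991] → run F
t=10: vr[A=2 B=3072/1991 F=3072/1991 H=2048/1991] → run H
t=11: vr[A=2 B=3072/1991 F=3072/1991] → run B
t=12: vr[A=2 B=4096/1991 F=3072/1991] → run F
t=13: vr[A=2 B=4096/1991 F=4096/1991] → run A
t=14: vr[A=3 B=4096/1991 F=4096/1991] → run B
t=15: vr[A=3 B=5120/1991 F=4096/1991] → run F
t=16: vr[A=3 B=5120/1991 F=5120/1991] → run B
t=17: vr[A=3 F=5120/1991] → run F
t=18: vr[A=3 F=6144/1991] → run A
t=19: vr[A=4 F=6144/1991] → run F
t=20: vr[A=4] → run A
t=21: vr[A=5] → run A
t=22: (idle)

running at tick 17 = F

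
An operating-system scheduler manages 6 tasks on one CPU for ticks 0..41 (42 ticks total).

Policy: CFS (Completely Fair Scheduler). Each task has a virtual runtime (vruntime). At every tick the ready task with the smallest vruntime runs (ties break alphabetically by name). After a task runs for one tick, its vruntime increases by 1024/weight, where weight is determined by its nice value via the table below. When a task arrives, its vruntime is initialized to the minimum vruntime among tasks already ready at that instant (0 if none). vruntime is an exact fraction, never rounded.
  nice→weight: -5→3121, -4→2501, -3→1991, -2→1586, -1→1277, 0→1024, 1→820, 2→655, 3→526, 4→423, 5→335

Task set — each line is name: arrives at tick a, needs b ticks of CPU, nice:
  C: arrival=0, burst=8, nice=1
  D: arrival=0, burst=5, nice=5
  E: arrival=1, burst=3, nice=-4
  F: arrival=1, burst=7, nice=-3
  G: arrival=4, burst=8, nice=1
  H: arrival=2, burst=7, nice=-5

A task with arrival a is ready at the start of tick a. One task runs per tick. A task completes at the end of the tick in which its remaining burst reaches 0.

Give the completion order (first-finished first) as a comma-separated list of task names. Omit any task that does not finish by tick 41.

t=0: vr[C=0 D=0] → run C
t=1: vr[C=256/205 D=0 E=0 F=0] → run D
t=2: vr[C=256/205 D=1024/335 E=0 F=0 H=0] → run E
t=3: vr[C=256/205 D=1024/335 E=1024/2501 F=0 H=0] → run F
t=4: vr[C=256/205 D=1024/335 E=1024/2501 F=1024/1991 G=0 H=0] → run G
t=5: vr[C=256/205 D=1024/335 E=1024/2501 F=1024/1991 G=256/205 H=0] → run H
t=6: vr[C=256/205 D=1024/335 E=1024/2501 F=1024/1991 G=256/205 H=1024/3121] → run H
t=7: vr[C=256/205 D=1024/335 E=1024/2501 F=1024/1991 G=256/205 H=2048/3121] → run E
t=8: vr[C=256/205 D=1024/335 E=2048/2501 F=1024/1991 G=256/205 H=2048/3121] → run F
t=9: vr[C=256/205 D=1024/335 E=2048/2501 F=2048/1991 G=256/205 H=2048/3121] → run H
t=10: vr[C=256/205 D=1024/335 E=2048/2501 F=2048/1991 G=256/205 H=3072/3121] → run E
t=11: vr[C=256/205 D=1024/335 F=2048/1991 G=256/205 H=3072/3121] → run H
t=12: vr[C=256/205 D=1024/335 F=2048/1991 G=256/205 H=4096/3121] → run F
t=13: vr[C=256/205 D=1024/335 F=3072/1991 G=256/205 H=4096/3121] → run C
t=14: vr[C=512/205 D=1024/335 F=3072/1991 G=256/205 H=4096/3121] → run G
t=15: vr[C=512/205 D=1024/335 F=3072/1991 G=512/205 H=4096/3121] → run H
t=16: vr[C=512/205 D=1024/335 F=3072/1991 G=512/205 H=5120/3121] → run F
t=17: vr[C=512/205 D=1024/335 F=4096/1991 G=512/205 H=5120/3121] → run H
t=18: vr[C=512/205 D=1024/335 F=4096/1991 G=512/205 H=6144/3121] → run H
t=19: vr[C=512/205 D=1024/335 F=4096/1991 G=512/205] → run F
t=20: vr[C=512/205 D=1024/335 F=5120/1991 G=512/205] → run C
t=21: vr[C=768/205 D=1024/335 F=5120/1991 G=512/205] → run G
t=22: vr[C=768/205 D=1024/335 F=5120/1991 G=768/205] → run F
t=23: vr[C=768/205 D=1024/335 F=6144/1991 G=768/205] → run D
t=24: vr[C=768/205 D=2048/335 F=6144/1991 G=768/205] → run F
t=25: vr[C=768/205 D=2048/335 G=768/205] → run C
t=26: vr[C=1024/205 D=2048/335 G=768/205] → run G
t=27: vr[C=1024/205 D=2048/335 G=1024/205] → run C
t=28: vr[C=256/41 D=2048/335 G=1024/205] → run G
t=29: vr[C=256/41 D=2048/335 G=256/41] → run D
t=30: vr[C=256/41 D=3072/335 G=256/41] → run C
t=31: vr[C=1536/205 D=3072/335 G=256/41] → run G
t=32: vr[C=1536/205 D=3072/335 G=1536/205] → run C
t=33: vr[C=1792/205 D=3072/335 G=1536/205] → run G
t=34: vr[C=1792/205 D=3072/335 G=1792/205] → run C
t=35: vr[D=3072/335 G=1792/205] → run G
t=36: vr[D=3072/335] → run D
t=37: vr[D=4096/335] → run D
t=38: (idle)
t=39: (idle)
t=40: (idle)
t=41: (idle)

completion order = E, H, F, C, G, D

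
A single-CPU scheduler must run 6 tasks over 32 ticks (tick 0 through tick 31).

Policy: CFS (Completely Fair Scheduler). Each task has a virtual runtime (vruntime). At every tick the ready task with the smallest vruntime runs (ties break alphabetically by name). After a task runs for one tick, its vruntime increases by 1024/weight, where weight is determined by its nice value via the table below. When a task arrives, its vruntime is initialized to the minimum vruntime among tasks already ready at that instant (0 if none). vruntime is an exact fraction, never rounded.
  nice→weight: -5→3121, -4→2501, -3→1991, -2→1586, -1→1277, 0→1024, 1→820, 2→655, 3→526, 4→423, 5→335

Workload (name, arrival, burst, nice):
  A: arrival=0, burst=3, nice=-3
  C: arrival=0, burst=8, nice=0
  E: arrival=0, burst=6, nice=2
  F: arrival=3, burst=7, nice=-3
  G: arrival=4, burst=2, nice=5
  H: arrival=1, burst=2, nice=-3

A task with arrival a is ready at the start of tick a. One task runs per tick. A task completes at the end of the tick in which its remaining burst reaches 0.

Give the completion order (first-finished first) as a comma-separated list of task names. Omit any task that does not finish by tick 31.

completion order = H, A, G, F, C, E

t=0: vr[A=0 C=0 E=0] → run A
t=1: vr[A=1024/1991 C=0 E=0 H=0] → run C
t=2: vr[A=1024/1991 C=1 E=0 H=0] → run E
t=3: vr[A=1024/1991 C=1 E=1024/655 F=0 H=0] → run F
t=4: vr[A=1024/1991 C=1 E=1024/655 F=1024/1991 G=0 H=0] → run G
t=5: vr[A=1024/1991 C=1 E=1024/655 F=1024/1991 G=1024/335 H=0] → run H
t=6: vr[A=1024/1991 C=1 E=1024/655 F=1024/1991 G=1024/335 H=1024/1991] → run A
t=7: vr[A=2048/1991 C=1 E=1024/655 F=1024/1991 G=1024/335 H=1024/1991] → run F
t=8: vr[A=2048/1991 C=1 E=1024/655 F=2048/1991 G=1024/335 H=1024/1991] → run H
t=9: vr[A=2048/1991 C=1 E=1024/655 F=2048/1991 G=1024/335] → run C
t=10: vr[A=2048/1991 C=2 E=1024/655 F=2048/1991 G=1024/335] → run A
t=11: vr[C=2 E=1024/655 F=2048/1991 G=1024/335] → run F
t=12: vr[C=2 E=1024/655 F=3072/1991 G=1024/335] → run F
t=13: vr[C=2 E=1024/655 F=4096/1991 G=1024/335] → run E
t=14: vr[C=2 E=2048/655 F=4096/1991 G=1024/335] → run C
t=15: vr[C=3 E=2048/655 F=4096/1991 G=1024/335] → run F
t=16: vr[C=3 E=2048/655 F=5120/1991 G=1024/335] → run F
t=17: vr[C=3 E=2048/655 F=6144/1991 G=1024/335] → run C
t=18: vr[C=4 E=2048/655 F=6144/1991 G=1024/335] → run G
t=19: vr[C=4 E=2048/655 F=6144/1991] → run F
t=20: vr[C=4 E=2048/655] → run E
t=21: vr[C=4 E=3072/655] → run C
t=22: vr[C=5 E=3072/655] → run E
t=23: vr[C=5 E=4096/655] → run C
t=24: vr[C=6 E=4096/655] → run C
t=25: vr[C=7 E=4096/655] → run E
t=26: vr[C=7 E=1024/131] → run C
t=27: vr[E=1024/131] → run E
t=28: (idle)
t=29: (idle)
t=30: (idle)
t=31: (idle)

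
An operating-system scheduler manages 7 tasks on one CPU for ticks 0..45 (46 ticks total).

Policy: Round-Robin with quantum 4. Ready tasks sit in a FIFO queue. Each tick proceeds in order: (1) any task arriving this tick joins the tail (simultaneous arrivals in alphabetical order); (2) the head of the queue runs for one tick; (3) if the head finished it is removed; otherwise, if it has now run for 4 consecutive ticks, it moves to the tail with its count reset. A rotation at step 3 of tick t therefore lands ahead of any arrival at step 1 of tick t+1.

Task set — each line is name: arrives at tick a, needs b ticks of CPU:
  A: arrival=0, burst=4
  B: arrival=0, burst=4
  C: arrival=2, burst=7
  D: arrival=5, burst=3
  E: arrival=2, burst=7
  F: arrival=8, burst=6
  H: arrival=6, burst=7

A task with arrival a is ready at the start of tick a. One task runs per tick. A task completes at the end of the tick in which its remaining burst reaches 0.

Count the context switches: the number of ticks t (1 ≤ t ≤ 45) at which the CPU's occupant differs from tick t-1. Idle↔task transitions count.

t=0: queue=[A,B] q_used=0 → run A
t=1: queue=[A,B] q_used=1 → run A
t=2: queue=[A,B,C,E] q_used=2 → run A
t=3: queue=[A,B,C,E] q_used=3 → run A
t=4: queue=[B,C,E] q_used=0 → run B
t=5: queue=[B,C,E,D] q_used=1 → run B
t=6: queue=[B,C,E,D,H] q_used=2 → run B
t=7: queue=[B,C,E,D,H] q_used=3 → run B
t=8: queue=[C,E,D,H,F] q_used=0 → run C
t=9: queue=[C,E,D,H,F] q_used=1 → run C
t=10: queue=[C,E,D,H,F] q_used=2 → run C
t=11: queue=[C,E,D,H,F] q_used=3 → run C
t=12: queue=[E,D,H,F,C] q_used=0 → run E
t=13: queue=[E,D,H,F,C] q_used=1 → run E
t=14: queue=[E,D,H,F,C] q_used=2 → run E
t=15: queue=[E,D,H,F,C] q_used=3 → run E
t=16: queue=[D,H,F,C,E] q_used=0 → run D
t=17: queue=[D,H,F,C,E] q_used=1 → run D
t=18: queue=[D,H,F,C,E] q_used=2 → run D
t=19: queue=[H,F,C,E] q_used=0 → run H
t=20: queue=[H,F,C,E] q_used=1 → run H
t=21: queue=[H,F,C,E] q_used=2 → run H
t=22: queue=[H,F,C,E] q_used=3 → run H
t=23: queue=[F,C,E,H] q_used=0 → run F
t=24: queue=[F,C,E,H] q_used=1 → run F
t=25: queue=[F,C,E,H] q_used=2 → run F
t=26: queue=[F,C,E,H] q_used=3 → run F
t=27: queue=[C,E,H,F] q_used=0 → run C
t=28: queue=[C,E,H,F] q_used=1 → run C
t=29: queue=[C,E,H,F] q_used=2 → run C
t=30: queue=[E,H,F] q_used=0 → run E
t=31: queue=[E,H,F] q_used=1 → run E
t=32: queue=[E,H,F] q_used=2 → run E
t=33: queue=[H,F] q_used=0 → run H
t=34: queue=[H,F] q_used=1 → run H
t=35: queue=[H,F] q_used=2 → run H
t=36: queue=[F] q_used=0 → run F
t=37: queue=[F] q_used=1 → run F
t=38: (idle)
t=39: (idle)
t=40: (idle)
t=41: (idle)
t=42: (idle)
t=43: (idle)
t=44: (idle)
t=45: (idle)

context switches = 11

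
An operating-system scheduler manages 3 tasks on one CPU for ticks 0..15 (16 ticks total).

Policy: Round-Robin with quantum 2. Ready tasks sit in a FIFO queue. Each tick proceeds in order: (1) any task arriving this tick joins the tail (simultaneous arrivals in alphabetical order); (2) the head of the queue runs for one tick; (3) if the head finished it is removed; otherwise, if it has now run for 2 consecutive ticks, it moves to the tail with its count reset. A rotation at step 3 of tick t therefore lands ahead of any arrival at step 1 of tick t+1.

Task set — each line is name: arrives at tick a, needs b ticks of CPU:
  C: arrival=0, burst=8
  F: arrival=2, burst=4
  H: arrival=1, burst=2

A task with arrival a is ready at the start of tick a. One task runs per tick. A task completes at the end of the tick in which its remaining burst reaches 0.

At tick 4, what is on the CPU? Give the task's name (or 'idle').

t=0: queue=[C] q_used=0 → run C
t=1: queue=[C,H] q_used=1 → run C
t=2: queue=[H,C,F] q_used=0 → run H
t=3: queue=[H,C,F] q_used=1 → run H
t=4: queue=[C,F] q_used=0 → run C
t=5: queue=[C,F] q_used=1 → run C
t=6: queue=[F,C] q_used=0 → run F
t=7: queue=[F,C] q_used=1 → run F
t=8: queue=[C,F] q_used=0 → run C
t=9: queue=[C,F] q_used=1 → run C
t=10: queue=[F,C] q_used=0 → run F
t=11: queue=[F,C] q_used=1 → run F
t=12: queue=[C] q_used=0 → run C
t=13: queue=[C] q_used=1 → run C
t=14: (idle)
t=15: (idle)

running at tick 4 = C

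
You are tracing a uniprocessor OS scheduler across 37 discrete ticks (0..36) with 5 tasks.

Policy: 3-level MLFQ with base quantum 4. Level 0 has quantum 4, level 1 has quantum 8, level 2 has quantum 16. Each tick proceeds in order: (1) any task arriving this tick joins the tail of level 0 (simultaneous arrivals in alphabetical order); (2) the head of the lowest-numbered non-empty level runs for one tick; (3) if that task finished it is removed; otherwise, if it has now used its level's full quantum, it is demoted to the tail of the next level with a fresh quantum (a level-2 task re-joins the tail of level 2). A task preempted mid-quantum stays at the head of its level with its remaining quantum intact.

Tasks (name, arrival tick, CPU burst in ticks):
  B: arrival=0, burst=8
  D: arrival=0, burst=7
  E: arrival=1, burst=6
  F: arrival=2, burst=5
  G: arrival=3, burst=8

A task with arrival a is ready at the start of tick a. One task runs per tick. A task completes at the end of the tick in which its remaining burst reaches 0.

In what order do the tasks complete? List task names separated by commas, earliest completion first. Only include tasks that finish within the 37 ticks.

t=0: L0/L1/L2 = BD/-/- → run B
t=1: L0/L1/L2 = BDE/-/- → run B
t=2: L0/L1/L2 = BDEF/-/- → run B
t=3: L0/L1/L2 = BDEFG/-/- → run B
t=4: L0/L1/L2 = DEFG/B/- → run D
t=5: L0/L1/L2 = DEFG/B/- → run D
t=6: L0/L1/L2 = DEFG/B/- → run D
t=7: L0/L1/L2 = DEFG/B/- → run D
t=8: L0/L1/L2 = EFG/BD/- → run E
t=9: L0/L1/L2 = EFG/BD/- → run E
t=10: L0/L1/L2 = EFG/BD/- → run E
t=11: L0/L1/L2 = EFG/BD/- → run E
t=12: L0/L1/L2 = FG/BDE/- → run F
t=13: L0/L1/L2 = FG/BDE/- → run F
t=14: L0/L1/L2 = FG/BDE/- → run F
t=15: L0/L1/L2 = FG/BDE/- → run F
t=16: L0/L1/L2 = G/BDEF/- → run G
t=17: L0/L1/L2 = G/BDEF/- → run G
t=18: L0/L1/L2 = G/BDEF/- → run G
t=19: L0/L1/L2 = G/BDEF/- → run G
t=20: L0/L1/L2 = -/BDEFG/- → run B
t=21: L0/L1/L2 = -/BDEFG/- → run B
t=22: L0/L1/L2 = -/BDEFG/- → run B
t=23: L0/L1/L2 = -/BDEFG/- → run B
t=24: L0/L1/L2 = -/DEFG/- → run D
t=25: L0/L1/L2 = -/DEFG/- → run D
t=26: L0/L1/L2 = -/DEFG/- → run D
t=27: L0/L1/L2 = -/EFG/- → run E
t=28: L0/L1/L2 = -/EFG/- → run E
t=29: L0/L1/L2 = -/FG/- → run F
t=30: L0/L1/L2 = -/G/- → run G
t=31: L0/L1/L2 = -/G/- → run G
t=32: L0/L1/L2 = -/G/- → run G
t=33: L0/L1/L2 = -/G/- → run G
t=34: (idle)
t=35: (idle)
t=36: (idle)

completion order = B, D, E, F, G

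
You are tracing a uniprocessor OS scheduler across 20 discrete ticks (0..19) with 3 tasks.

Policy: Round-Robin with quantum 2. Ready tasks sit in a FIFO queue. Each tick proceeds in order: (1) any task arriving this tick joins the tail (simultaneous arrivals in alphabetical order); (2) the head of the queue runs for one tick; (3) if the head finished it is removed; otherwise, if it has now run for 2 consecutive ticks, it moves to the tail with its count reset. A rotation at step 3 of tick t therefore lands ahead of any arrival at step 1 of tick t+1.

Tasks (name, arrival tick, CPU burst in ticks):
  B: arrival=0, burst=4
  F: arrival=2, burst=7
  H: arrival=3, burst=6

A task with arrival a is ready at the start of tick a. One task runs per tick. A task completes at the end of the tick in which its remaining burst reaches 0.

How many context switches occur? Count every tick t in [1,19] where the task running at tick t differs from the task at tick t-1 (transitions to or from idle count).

t=0: queue=[B] q_used=0 → run B
t=1: queue=[B] q_used=1 → run B
t=2: queue=[B,F] q_used=0 → run B
t=3: queue=[B,F,H] q_used=1 → run B
t=4: queue=[F,H] q_used=0 → run F
t=5: queue=[F,H] q_used=1 → run F
t=6: queue=[H,F] q_used=0 → run H
t=7: queue=[H,F] q_used=1 → run H
t=8: queue=[F,H] q_used=0 → run F
t=9: queue=[F,H] q_used=1 → run F
t=10: queue=[H,F] q_used=0 → run H
t=11: queue=[H,F] q_used=1 → run H
t=12: queue=[F,H] q_used=0 → run F
t=13: queue=[F,H] q_used=1 → run F
t=14: queue=[H,F] q_used=0 → run H
t=15: queue=[H,F] q_used=1 → run H
t=16: queue=[F] q_used=0 → run F
t=17: (idle)
t=18: (idle)
t=19: (idle)

context switches = 8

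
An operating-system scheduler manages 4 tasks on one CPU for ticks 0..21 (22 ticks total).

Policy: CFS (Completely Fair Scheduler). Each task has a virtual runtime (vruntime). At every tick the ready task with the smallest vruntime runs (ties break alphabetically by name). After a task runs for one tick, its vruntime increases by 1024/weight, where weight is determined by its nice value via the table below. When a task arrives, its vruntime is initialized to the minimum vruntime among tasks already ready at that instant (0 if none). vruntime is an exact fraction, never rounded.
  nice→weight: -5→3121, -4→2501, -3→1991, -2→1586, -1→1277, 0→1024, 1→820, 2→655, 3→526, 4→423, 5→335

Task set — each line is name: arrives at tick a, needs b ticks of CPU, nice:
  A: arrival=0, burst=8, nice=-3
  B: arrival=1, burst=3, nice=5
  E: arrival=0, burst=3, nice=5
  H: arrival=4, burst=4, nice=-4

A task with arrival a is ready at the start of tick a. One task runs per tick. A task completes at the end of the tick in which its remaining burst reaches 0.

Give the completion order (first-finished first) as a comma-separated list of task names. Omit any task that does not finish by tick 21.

t=0: vr[A=0 E=0] → run A
t=1: vr[A=1024/1991 B=0 E=0] → run B
t=2: vr[A=1024/1991 B=1024/335 E=0] → run E
t=3: vr[A=1024/1991 B=1024/335 E=1024/335] → run A
t=4: vr[A=2048/1991 B=1024/335 E=1024/335 H=2048/1991] → run A
t=5: vr[A=3072/1991 B=1024/335 E=1024/335 H=2048/1991] → run H
t=6: vr[A=3072/1991 B=1024/335 E=1024/335 H=7160832/4979491] → run H
t=7: vr[A=3072/1991 B=1024/335 E=1024/335 H=9199616/4979491] → run A
t=8: vr[A=4096/1991 B=1024/335 E=1024/335 H=9199616/4979491] → run H
t=9: vr[A=4096/1991 B=1024/335 E=1024/335 H=11238400/4979491] → run A
t=10: vr[A=5120/1991 B=1024/335 E=1024/335 H=11238400/4979491] → run H
t=11: vr[A=5120/1991 B=1024/335 E=1024/335] → run A
t=12: vr[A=6144/1991 B=1024/335 E=1024/335] → run B
t=13: vr[A=6144/1991 B=2048/335 E=1024/335] → run E
t=14: vr[A=6144/1991 B=2048/335 E=2048/335] → run A
t=15: vr[A=7168/1991 B=2048/335 E=2048/335] → run A
t=16: vr[B=2048/335 E=2048/335] → run B
t=17: vr[E=2048/335] → run E
t=18: (idle)
t=19: (idle)
t=20: (idle)
t=21: (idle)

completion order = H, A, B, E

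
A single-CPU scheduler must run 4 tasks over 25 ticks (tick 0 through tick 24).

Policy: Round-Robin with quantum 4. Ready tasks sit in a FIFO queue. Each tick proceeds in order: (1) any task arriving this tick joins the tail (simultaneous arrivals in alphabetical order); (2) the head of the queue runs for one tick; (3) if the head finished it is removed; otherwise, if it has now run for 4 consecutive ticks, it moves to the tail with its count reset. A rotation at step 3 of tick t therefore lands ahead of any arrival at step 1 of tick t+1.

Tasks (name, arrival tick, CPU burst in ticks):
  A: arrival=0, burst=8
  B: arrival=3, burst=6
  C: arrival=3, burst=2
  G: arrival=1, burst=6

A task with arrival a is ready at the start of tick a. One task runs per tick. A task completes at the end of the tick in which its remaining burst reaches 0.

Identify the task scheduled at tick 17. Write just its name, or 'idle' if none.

t=0: queue=[A] q_used=0 → run A
t=1: queue=[A,G] q_used=1 → run A
t=2: queue=[A,G] q_used=2 → run A
t=3: queue=[A,G,B,C] q_used=3 → run A
t=4: queue=[G,B,C,A] q_used=0 → run G
t=5: queue=[G,B,C,A] q_used=1 → run G
t=6: queue=[G,B,C,A] q_used=2 → run G
t=7: queue=[G,B,C,A] q_used=3 → run G
t=8: queue=[B,C,A,G] q_used=0 → run B
t=9: queue=[B,C,A,G] q_used=1 → run B
t=10: queue=[B,C,A,G] q_used=2 → run B
t=11: queue=[B,C,A,G] q_used=3 → run B
t=12: queue=[C,A,G,B] q_used=0 → run C
t=13: queue=[C,A,G,B] q_used=1 → run C
t=14: queue=[A,G,B] q_used=0 → run A
t=15: queue=[A,G,B] q_used=1 → run A
t=16: queue=[A,G,B] q_used=2 → run A
t=17: queue=[A,G,B] q_used=3 → run A
t=18: queue=[G,B] q_used=0 → run G
t=19: queue=[G,B] q_used=1 → run G
t=20: queue=[B] q_used=0 → run B
t=21: queue=[B] q_used=1 → run B
t=22: (idle)
t=23: (idle)
t=24: (idle)

running at tick 17 = A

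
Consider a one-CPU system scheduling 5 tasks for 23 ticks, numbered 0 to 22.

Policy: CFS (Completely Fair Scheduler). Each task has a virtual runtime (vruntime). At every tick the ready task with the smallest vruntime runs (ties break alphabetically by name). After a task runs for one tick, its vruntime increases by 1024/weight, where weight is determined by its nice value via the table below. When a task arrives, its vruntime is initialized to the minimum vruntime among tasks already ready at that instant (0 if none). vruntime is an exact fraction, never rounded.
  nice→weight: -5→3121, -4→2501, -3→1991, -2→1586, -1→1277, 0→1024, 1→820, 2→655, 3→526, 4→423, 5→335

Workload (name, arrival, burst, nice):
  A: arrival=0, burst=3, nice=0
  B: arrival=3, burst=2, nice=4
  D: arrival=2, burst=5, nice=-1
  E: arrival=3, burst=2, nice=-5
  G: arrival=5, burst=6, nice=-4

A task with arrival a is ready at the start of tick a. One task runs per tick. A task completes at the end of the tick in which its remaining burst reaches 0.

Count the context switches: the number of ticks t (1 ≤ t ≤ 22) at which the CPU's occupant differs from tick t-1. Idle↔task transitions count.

context switches = 14

t=0: vr[A=0] → run A
t=1: vr[A=1] → run A
t=2: vr[A=2 D=2] → run A
t=3: vr[B=2 D=2 E=2] → run B
t=4: vr[B=1870/423 D=2 E=2] → run D
t=5: vr[B=1870/423 D=3578/1277 E=2 G=2] → run E
t=6: vr[B=1870/423 D=3578/1277 E=7266/3121 G=2] → run G
t=7: vr[B=1870/423 D=3578/1277 E=7266/3121 G=6026/2501] → run E
t=8: vr[B=1870/423 D=3578/1277 G=6026/2501] → run G
t=9: vr[B=1870/423 D=3578/1277 G=7050/2501] → run D
t=10: vr[B=1870/423 D=4602/1277 G=7050/2501] → run G
t=11: vr[B=1870/423 D=4602/1277 G=8074/2501] → run G
t=12: vr[B=1870/423 D=4602/1277 G=9098/2501] → run D
t=13: vr[B=1870/423 D=5626/1277 G=9098/2501] → run G
t=14: vr[B=1870/423 D=5626/1277 G=10122/2501] → run G
t=15: vr[B=1870/423 D=5626/1277] → run D
t=16: vr[B=1870/423 D=6650/1277] → run B
t=17: vr[D=6650/1277] → run D
t=18: (idle)
t=19: (idle)
t=20: (idle)
t=21: (idle)
t=22: (idle)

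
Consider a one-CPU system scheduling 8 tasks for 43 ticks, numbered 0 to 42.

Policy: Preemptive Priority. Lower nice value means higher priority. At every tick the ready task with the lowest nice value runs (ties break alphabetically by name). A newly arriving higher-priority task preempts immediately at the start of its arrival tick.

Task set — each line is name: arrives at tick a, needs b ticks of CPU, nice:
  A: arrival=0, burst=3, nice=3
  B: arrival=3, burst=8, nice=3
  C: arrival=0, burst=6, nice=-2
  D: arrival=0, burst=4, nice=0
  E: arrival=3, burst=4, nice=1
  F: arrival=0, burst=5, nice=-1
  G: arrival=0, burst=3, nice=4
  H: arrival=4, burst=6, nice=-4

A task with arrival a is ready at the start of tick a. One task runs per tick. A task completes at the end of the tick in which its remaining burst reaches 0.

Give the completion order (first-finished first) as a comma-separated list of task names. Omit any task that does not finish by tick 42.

completion order = H, C, F, D, E, A, B, G

t=0: ready={A,C,D,F,G} → run C
t=1: ready={A,C,D,F,G} → run C
t=2: ready={A,C,D,F,G} → run C
t=3: ready={A,B,C,D,E,F,G} → run C
t=4: ready={A,B,C,D,E,F,G,H} → run H
t=5: ready={A,B,C,D,E,F,G,H} → run H
t=6: ready={A,B,C,D,E,F,G,H} → run H
t=7: ready={A,B,C,D,E,F,G,H} → run H
t=8: ready={A,B,C,D,E,F,G,H} → run H
t=9: ready={A,B,C,D,E,F,G,H} → run H
t=10: ready={A,B,C,D,E,F,G} → run C
t=11: ready={A,B,C,D,E,F,G} → run C
t=12: ready={A,B,D,E,F,G} → run F
t=13: ready={A,B,D,E,F,G} → run F
t=14: ready={A,B,D,E,F,G} → run F
t=15: ready={A,B,D,E,F,G} → run F
t=16: ready={A,B,D,E,F,G} → run F
t=17: ready={A,B,D,E,G} → run D
t=18: ready={A,B,D,E,G} → run D
t=19: ready={A,B,D,E,G} → run D
t=20: ready={A,B,D,E,G} → run D
t=21: ready={A,B,E,G} → run E
t=22: ready={A,B,E,G} → run E
t=23: ready={A,B,E,G} → run E
t=24: ready={A,B,E,G} → run E
t=25: ready={A,B,G} → run A
t=26: ready={A,B,G} → run A
t=27: ready={A,B,G} → run A
t=28: ready={B,G} → run B
t=29: ready={B,G} → run B
t=30: ready={B,G} → run B
t=31: ready={B,G} → run B
t=32: ready={B,G} → run B
t=33: ready={B,G} → run B
t=34: ready={B,G} → run B
t=35: ready={B,G} → run B
t=36: ready={G} → run G
t=37: ready={G} → run G
t=38: ready={G} → run G
t=39: (idle)
t=40: (idle)
t=41: (idle)
t=42: (idle)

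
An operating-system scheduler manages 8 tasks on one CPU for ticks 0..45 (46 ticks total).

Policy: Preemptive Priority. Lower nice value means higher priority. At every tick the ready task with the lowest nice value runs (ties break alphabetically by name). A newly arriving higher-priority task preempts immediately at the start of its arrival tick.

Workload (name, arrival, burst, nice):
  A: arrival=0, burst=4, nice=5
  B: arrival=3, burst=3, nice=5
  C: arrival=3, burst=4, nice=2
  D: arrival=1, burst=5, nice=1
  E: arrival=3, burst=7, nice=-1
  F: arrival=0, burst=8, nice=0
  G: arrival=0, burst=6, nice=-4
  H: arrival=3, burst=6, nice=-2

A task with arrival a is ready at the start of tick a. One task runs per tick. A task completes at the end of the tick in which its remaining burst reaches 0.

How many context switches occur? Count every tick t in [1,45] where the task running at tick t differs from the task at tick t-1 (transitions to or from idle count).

context switches = 8

t=0: ready={A,F,G} → run G
t=1: ready={A,D,F,G} → run G
t=2: ready={A,D,F,G} → run G
t=3: ready={A,B,C,D,E,F,G,H} → run G
t=4: ready={A,B,C,D,E,F,G,H} → run G
t=5: ready={A,B,C,D,E,F,G,H} → run G
t=6: ready={A,B,C,D,E,F,H} → run H
t=7: ready={A,B,C,D,E,F,H} → run H
t=8: ready={A,B,C,D,E,F,H} → run H
t=9: ready={A,B,C,D,E,F,H} → run H
t=10: ready={A,B,C,D,E,F,H} → run H
t=11: ready={A,B,C,D,E,F,H} → run H
t=12: ready={A,B,C,D,E,F} → run E
t=13: ready={A,B,C,D,E,F} → run E
t=14: ready={A,B,C,D,E,F} → run E
t=15: ready={A,B,C,D,E,F} → run E
t=16: ready={A,B,C,D,E,F} → run E
t=17: ready={A,B,C,D,E,F} → run E
t=18: ready={A,B,C,D,E,F} → run E
t=19: ready={A,B,C,D,F} → run F
t=20: ready={A,B,C,D,F} → run F
t=21: ready={A,B,C,D,F} → run F
t=22: ready={A,B,C,D,F} → run F
t=23: ready={A,B,C,D,F} → run F
t=24: ready={A,B,C,D,F} → run F
t=25: ready={A,B,C,D,F} → run F
t=26: ready={A,B,C,D,F} → run F
t=27: ready={A,B,C,D} → run D
t=28: ready={A,B,C,D} → run D
t=29: ready={A,B,C,D} → run D
t=30: ready={A,B,C,D} → run D
t=31: ready={A,B,C,D} → run D
t=32: ready={A,B,C} → run C
t=33: ready={A,B,C} → run C
t=34: ready={A,B,C} → run C
t=35: ready={A,B,C} → run C
t=36: ready={A,B} → run A
t=37: ready={A,B} → run A
t=38: ready={A,B} → run A
t=39: ready={A,B} → run A
t=40: ready={B} → run B
t=41: ready={B} → run B
t=42: ready={B} → run B
t=43: (idle)
t=44: (idle)
t=45: (idle)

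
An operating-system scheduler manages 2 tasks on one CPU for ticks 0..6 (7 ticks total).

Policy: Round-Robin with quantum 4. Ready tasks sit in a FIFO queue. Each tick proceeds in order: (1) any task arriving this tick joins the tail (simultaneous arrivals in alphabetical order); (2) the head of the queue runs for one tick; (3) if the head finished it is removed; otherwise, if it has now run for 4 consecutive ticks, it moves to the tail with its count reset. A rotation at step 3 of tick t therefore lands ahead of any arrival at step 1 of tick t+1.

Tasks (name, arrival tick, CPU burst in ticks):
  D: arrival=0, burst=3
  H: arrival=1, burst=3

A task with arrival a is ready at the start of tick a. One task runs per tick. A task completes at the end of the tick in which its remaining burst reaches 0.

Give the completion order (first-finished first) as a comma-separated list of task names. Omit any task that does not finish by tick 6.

t=0: queue=[D] q_used=0 → run D
t=1: queue=[D,H] q_used=1 → run D
t=2: queue=[D,H] q_used=2 → run D
t=3: queue=[H] q_used=0 → run H
t=4: queue=[H] q_used=1 → run H
t=5: queue=[H] q_used=2 → run H
t=6: (idle)

completion order = D, H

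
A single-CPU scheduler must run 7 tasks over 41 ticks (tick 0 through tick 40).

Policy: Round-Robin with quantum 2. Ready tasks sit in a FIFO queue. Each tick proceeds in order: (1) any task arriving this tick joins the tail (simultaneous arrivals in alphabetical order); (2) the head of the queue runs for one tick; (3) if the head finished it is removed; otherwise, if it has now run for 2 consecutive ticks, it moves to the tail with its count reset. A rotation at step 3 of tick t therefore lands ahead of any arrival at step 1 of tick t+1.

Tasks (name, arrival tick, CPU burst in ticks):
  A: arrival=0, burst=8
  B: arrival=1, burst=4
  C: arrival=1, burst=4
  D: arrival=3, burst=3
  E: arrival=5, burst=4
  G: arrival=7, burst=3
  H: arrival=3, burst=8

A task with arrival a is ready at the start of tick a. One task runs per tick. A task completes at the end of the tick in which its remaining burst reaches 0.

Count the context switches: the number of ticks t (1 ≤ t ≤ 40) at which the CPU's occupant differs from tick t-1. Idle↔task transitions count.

context switches = 17

t=0: queue=[A] q_used=0 → run A
t=1: queue=[A,B,C] q_used=1 → run A
t=2: queue=[B,C,A] q_used=0 → run B
t=3: queue=[B,C,A,D,H] q_used=1 → run B
t=4: queue=[C,A,D,H,B] q_used=0 → run C
t=5: queue=[C,A,D,H,B,E] q_used=1 → run C
t=6: queue=[A,D,H,B,E,C] q_used=0 → run A
t=7: queue=[A,D,H,B,E,C,G] q_used=1 → run A
t=8: queue=[D,H,B,E,C,G,A] q_used=0 → run D
t=9: queue=[D,H,B,E,C,G,A] q_used=1 → run D
t=10: queue=[H,B,E,C,G,A,D] q_used=0 → run H
t=11: queue=[H,B,E,C,G,A,D] q_used=1 → run H
t=12: queue=[B,E,C,G,A,D,H] q_used=0 → run B
t=13: queue=[B,E,C,G,A,D,H] q_used=1 → run B
t=14: queue=[E,C,G,A,D,H] q_used=0 → run E
t=15: queue=[E,C,G,A,D,H] q_used=1 → run E
t=16: queue=[C,G,A,D,H,E] q_used=0 → run C
t=17: queue=[C,G,A,D,H,E] q_used=1 → run C
t=18: queue=[G,A,D,H,E] q_used=0 → run G
t=19: queue=[G,A,D,H,E] q_used=1 → run G
t=20: queue=[A,D,H,E,G] q_used=0 → run A
t=21: queue=[A,D,H,E,G] q_used=1 → run A
t=22: queue=[D,H,E,G,A] q_used=0 → run D
t=23: queue=[H,E,G,A] q_used=0 → run H
t=24: queue=[H,E,G,A] q_used=1 → run H
t=25: queue=[E,G,A,H] q_used=0 → run E
t=26: queue=[E,G,A,H] q_used=1 → run E
t=27: queue=[G,A,H] q_used=0 → run G
t=28: queue=[A,H] q_used=0 → run A
t=29: queue=[A,H] q_used=1 → run A
t=30: queue=[H] q_used=0 → run H
t=31: queue=[H] q_used=1 → run H
t=32: queue=[H] q_used=0 → run H
t=33: queue=[H] q_used=1 → run H
t=34: (idle)
t=35: (idle)
t=36: (idle)
t=37: (idle)
t=38: (idle)
t=39: (idle)
t=40: (idle)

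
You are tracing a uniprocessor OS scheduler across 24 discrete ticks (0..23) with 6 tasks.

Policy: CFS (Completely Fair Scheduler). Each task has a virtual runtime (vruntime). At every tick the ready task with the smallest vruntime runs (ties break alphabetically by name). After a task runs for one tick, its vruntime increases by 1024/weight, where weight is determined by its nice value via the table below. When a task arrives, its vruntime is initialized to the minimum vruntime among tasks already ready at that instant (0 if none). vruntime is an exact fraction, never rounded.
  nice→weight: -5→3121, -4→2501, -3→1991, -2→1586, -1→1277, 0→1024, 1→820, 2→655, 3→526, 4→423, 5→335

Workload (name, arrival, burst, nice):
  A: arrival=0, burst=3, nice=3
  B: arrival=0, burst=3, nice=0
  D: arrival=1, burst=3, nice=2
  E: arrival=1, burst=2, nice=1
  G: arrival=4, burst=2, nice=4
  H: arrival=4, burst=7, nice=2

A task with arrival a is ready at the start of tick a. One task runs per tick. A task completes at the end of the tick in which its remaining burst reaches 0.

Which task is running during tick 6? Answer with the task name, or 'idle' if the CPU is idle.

running at tick 6 = H

t=0: vr[A=0 B=0] → run A
t=1: vr[A=512/263 B=0 D=0 E=0] → run B
t=2: vr[A=512/263 B=1 D=0 E=0] → run D
t=3: vr[A=512/263 B=1 D=1024/655 E=0] → run E
t=4: vr[A=512/263 B=1 D=1024/655 E=256/205 G=1 H=1] → run B
t=5: vr[A=512/263 B=2 D=1024/655 E=256/205 G=1 H=1] → run G
t=6: vr[A=512/263 B=2 D=1024/655 E=256/205 G=1447/423 H=1] → run H
t=7: vr[A=512/263 B=2 D=1024/655 E=256/205 G=1447/423 H=1679/655] → run E
t=8: vr[A=512/263 B=2 D=1024/655 G=1447/423 H=1679/655] → run D
t=9: vr[A=512/263 B=2 D=2048/655 G=1447/423 H=1679/655] → run A
t=10: vr[A=1024/263 B=2 D=2048/655 G=1447/423 H=1679/655] → run B
t=11: vr[A=1024/263 D=2048/655 G=1447/423 H=1679/655] → run H
t=12: vr[A=1024/263 D=2048/655 G=1447/423 H=2703/655] → run D
t=13: vr[A=1024/263 G=1447/423 H=2703/655] → run G
t=14: vr[A=1024/263 H=2703/655] → run A
t=15: vr[H=2703/655] → run H
t=16: vr[H=3727/655] → run H
t=17: vr[H=4751/655] → run H
t=18: vr[H=1155/131] → run H
t=19: vr[H=6799/655] → run H
t=20: (idle)
t=21: (idle)
t=22: (idle)
t=23: (idle)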